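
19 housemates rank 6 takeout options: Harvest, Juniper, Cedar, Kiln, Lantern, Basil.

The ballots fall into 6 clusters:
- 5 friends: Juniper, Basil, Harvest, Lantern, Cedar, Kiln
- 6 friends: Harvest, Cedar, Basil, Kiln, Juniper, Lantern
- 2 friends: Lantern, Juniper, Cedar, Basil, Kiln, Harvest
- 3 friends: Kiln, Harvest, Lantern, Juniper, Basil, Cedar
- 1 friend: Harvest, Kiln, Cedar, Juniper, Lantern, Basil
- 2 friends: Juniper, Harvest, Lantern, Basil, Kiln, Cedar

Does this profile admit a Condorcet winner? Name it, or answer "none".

Head-to-head results (19 friends):
Harvest vs Juniper: Harvest wins 10–9.
Harvest vs Cedar: Harvest, 17–2.
Harvest vs Kiln: Harvest, 14–5.
Harvest vs Lantern: Harvest wins 17–2.
Harvest vs Basil: Harvest, 12–7.
Juniper–Cedar: Juniper 12–7.
Juniper–Kiln: Kiln 10–9.
Juniper vs Lantern: Juniper, 14–5.
Juniper–Basil: Juniper 13–6.
Cedar–Kiln: Cedar 13–6.
Cedar vs Lantern: Lantern, 12–7.
Cedar vs Basil: Basil wins 10–9.
Kiln vs Lantern: Kiln wins 10–9.
Kiln vs Basil: Basil, 15–4.
Lantern–Basil: Basil 11–8.
Harvest beats each of Juniper, Cedar, Kiln, Lantern, Basil — Harvest is the Condorcet winner.

Harvest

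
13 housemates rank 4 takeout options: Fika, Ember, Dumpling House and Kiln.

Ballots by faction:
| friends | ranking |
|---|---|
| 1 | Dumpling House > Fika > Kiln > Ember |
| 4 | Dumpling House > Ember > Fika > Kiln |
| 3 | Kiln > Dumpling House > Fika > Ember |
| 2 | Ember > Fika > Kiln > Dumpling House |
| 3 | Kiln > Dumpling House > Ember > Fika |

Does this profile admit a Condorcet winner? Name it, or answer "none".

none

Head-to-head results (13 friends):
Fika vs Ember: Fika is ranked higher on 1+3 = 4 ballots, Ember on 9. Ember wins 9–4.
Fika vs Dumpling House: Dumpling House, 11–2.
Fika–Kiln: Fika 7–6.
Ember vs Dumpling House: 2 to 11, Dumpling House.
Ember vs Kiln: 6 to 7, Kiln.
Dumpling House vs Kiln: Kiln, 8–5.
Each restaurant drops at least one matchup (Fika loses to Ember; Ember loses to Dumpling House; Dumpling House loses to Kiln; Kiln loses to Fika); the cycle Fika > Kiln > Ember > Fika rules out a Condorcet winner.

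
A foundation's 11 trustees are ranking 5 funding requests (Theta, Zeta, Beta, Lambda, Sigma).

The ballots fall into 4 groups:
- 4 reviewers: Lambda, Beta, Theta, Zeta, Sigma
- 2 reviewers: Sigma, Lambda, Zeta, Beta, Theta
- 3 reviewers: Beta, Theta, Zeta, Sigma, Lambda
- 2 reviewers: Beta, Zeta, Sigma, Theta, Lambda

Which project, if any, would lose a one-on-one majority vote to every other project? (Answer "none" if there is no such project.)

none

Pairwise majorities:
Theta vs Zeta: Theta, 7–4.
Theta–Beta: Beta 11–0.
Theta vs Lambda: Lambda wins 6–5.
Theta vs Sigma: Theta preferred on 4+3 = 7 ballots; Theta wins 7–4.
Zeta–Beta: Beta 9–2.
Zeta–Lambda: Lambda 6–5.
Zeta vs Sigma: Zeta preferred on 4+3+2 = 9 ballots; Zeta wins 9–2.
Beta vs Lambda: Beta is ranked higher on 3+2 = 5 ballots, Lambda on 6. Lambda wins 6–5.
Beta vs Sigma: Beta wins 9–2.
Lambda vs Sigma: Lambda is ranked higher on 4 ballots, Sigma on 7. Sigma wins 7–4.
Each project has at least one pairwise win (Theta beats Zeta; Zeta beats Sigma; Beta beats Theta; Lambda beats Theta; Sigma beats Lambda) — no Condorcet loser.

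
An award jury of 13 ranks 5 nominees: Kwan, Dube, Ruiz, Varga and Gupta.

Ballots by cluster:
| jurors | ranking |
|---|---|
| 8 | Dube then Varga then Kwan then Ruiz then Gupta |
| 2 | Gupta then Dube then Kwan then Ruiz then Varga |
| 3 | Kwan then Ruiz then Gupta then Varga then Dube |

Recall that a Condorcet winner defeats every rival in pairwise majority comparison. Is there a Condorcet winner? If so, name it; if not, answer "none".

Check each pair by majority over 13 ballots:
Kwan vs Dube: 3 to 10, Dube.
Kwan vs Ruiz: 13 to 0, Kwan.
Kwan vs Varga: Kwan preferred on 2+3 = 5 ballots; Varga wins 8–5.
Kwan vs Gupta: Kwan is ranked higher on 8+3 = 11 ballots, Gupta on 2. Kwan wins 11–2.
Dube vs Ruiz: Dube preferred on 8+2 = 10 ballots; Dube wins 10–3.
Dube vs Varga: Dube is ranked higher on 8+2 = 10 ballots, Varga on 3. Dube wins 10–3.
Dube vs Gupta: 8 for Dube, 5 for Gupta — Dube by 8–5.
Ruiz vs Varga: Ruiz is ranked higher on 2+3 = 5 ballots, Varga on 8. Varga wins 8–5.
Ruiz vs Gupta: 8+3 = 11 for Ruiz, 2 for Gupta — Ruiz by 11–2.
Varga vs Gupta: 8 to 5, Varga.
Dube wins every pairwise contest, so Dube is the Condorcet winner.

Dube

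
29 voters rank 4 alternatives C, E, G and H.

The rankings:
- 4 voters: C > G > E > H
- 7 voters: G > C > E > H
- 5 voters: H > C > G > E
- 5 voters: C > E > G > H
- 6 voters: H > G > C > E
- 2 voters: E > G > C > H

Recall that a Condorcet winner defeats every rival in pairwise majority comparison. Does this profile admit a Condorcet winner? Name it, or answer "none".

Check each pair by majority over 29 ballots:
C vs E: C preferred on 4+7+5+5+6 = 27 ballots; C wins 27–2.
C vs G: C is ranked higher on 4+5+5 = 14 ballots, G on 15. G wins 15–14.
C vs H: C is ranked higher on 4+7+5+2 = 18 ballots, H on 11. C wins 18–11.
E vs G: 7 to 22, G.
E vs H: E is ranked higher on 4+7+5+2 = 18 ballots, H on 11. E wins 18–11.
G vs H: G preferred on 4+7+5+2 = 18 ballots; G wins 18–11.
G wins every pairwise contest, so G is the Condorcet winner.

G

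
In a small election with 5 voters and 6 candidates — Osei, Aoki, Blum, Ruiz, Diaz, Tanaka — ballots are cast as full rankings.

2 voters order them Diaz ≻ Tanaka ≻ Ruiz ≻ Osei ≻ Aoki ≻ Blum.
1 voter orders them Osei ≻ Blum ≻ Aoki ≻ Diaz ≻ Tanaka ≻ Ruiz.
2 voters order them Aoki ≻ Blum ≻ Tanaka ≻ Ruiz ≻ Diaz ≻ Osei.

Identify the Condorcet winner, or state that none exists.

Check each pair by majority over 5 ballots:
Osei vs Aoki: Osei, 3–2.
Osei vs Blum: Osei wins 3–2.
Osei vs Ruiz: 1 for Osei, 4 for Ruiz — Ruiz by 4–1.
Osei vs Diaz: Diaz wins 4–1.
Osei vs Tanaka: Tanaka wins 4–1.
Aoki vs Blum: 2+2 = 4 for Aoki, 1 for Blum — Aoki by 4–1.
Aoki vs Ruiz: 1+2 = 3 for Aoki, 2 for Ruiz — Aoki by 3–2.
Aoki vs Diaz: Aoki is ranked higher on 1+2 = 3 ballots, Diaz on 2. Aoki wins 3–2.
Aoki vs Tanaka: 3 to 2, Aoki.
Blum vs Ruiz: Blum is ranked higher on 1+2 = 3 ballots, Ruiz on 2. Blum wins 3–2.
Blum vs Diaz: Blum preferred on 1+2 = 3 ballots; Blum wins 3–2.
Blum–Tanaka: Blum 3–2.
Ruiz vs Diaz: Diaz wins 3–2.
Ruiz vs Tanaka: 0 to 5, Tanaka.
Diaz vs Tanaka: Diaz is ranked higher on 2+1 = 3 ballots, Tanaka on 2. Diaz wins 3–2.
No candidate is unbeaten: Osei loses to Ruiz; Aoki loses to Osei; Blum loses to Osei; Ruiz loses to Aoki; Diaz loses to Aoki; Tanaka loses to Aoki. In particular Osei > Aoki > Ruiz > Osei is a majority cycle — no Condorcet winner exists.

none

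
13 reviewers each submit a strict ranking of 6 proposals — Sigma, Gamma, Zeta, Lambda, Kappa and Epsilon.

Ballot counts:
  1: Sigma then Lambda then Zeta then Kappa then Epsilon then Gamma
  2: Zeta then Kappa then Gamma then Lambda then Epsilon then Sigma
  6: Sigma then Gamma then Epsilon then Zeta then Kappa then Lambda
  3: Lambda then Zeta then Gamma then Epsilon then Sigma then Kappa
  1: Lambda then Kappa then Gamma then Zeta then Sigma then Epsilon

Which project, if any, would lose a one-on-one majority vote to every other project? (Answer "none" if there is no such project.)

none

Pairwise majorities:
Sigma–Gamma: Sigma 7–6.
Sigma–Zeta: Sigma 7–6.
Sigma vs Lambda: 1+6 = 7 for Sigma, 6 for Lambda — Sigma by 7–6.
Sigma vs Kappa: Sigma, 10–3.
Sigma vs Epsilon: Sigma is ranked higher on 1+6+1 = 8 ballots, Epsilon on 5. Sigma wins 8–5.
Gamma vs Zeta: Gamma preferred on 6+1 = 7 ballots; Gamma wins 7–6.
Gamma vs Lambda: Gamma, 8–5.
Gamma vs Kappa: Gamma is ranked higher on 6+3 = 9 ballots, Kappa on 4. Gamma wins 9–4.
Gamma–Epsilon: Gamma 12–1.
Zeta vs Lambda: Zeta is ranked higher on 2+6 = 8 ballots, Lambda on 5. Zeta wins 8–5.
Zeta vs Kappa: Zeta, 12–1.
Zeta vs Epsilon: Zeta wins 7–6.
Lambda vs Kappa: Lambda is ranked higher on 1+3+1 = 5 ballots, Kappa on 8. Kappa wins 8–5.
Lambda–Epsilon: Lambda 7–6.
Kappa vs Epsilon: Epsilon, 9–4.
No project is winless: Sigma beats Gamma; Gamma beats Zeta; Zeta beats Lambda; Lambda beats Epsilon; Kappa beats Lambda; Epsilon beats Kappa. There is no Condorcet loser.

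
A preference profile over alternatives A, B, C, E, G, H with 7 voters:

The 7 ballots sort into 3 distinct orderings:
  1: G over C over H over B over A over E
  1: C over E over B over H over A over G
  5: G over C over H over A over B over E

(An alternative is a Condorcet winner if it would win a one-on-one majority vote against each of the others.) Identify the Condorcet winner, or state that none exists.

G

Head-to-head results (7 voters):
A vs B: A is ranked higher on 5 ballots, B on 2. A wins 5–2.
A–C: C 7–0.
A vs E: A wins 6–1.
A–G: G 6–1.
A vs H: A is ranked higher on 0 ballots, H on 7. H wins 7–0.
B vs C: C wins 7–0.
B vs E: 6 to 1, B.
B vs G: G wins 6–1.
B vs H: 1 to 6, H.
C vs E: 7 to 0, C.
C vs G: 1 to 6, G.
C vs H: C wins 7–0.
E vs G: 1 to 6, G.
E vs H: 1 for E, 6 for H — H by 6–1.
G–H: G 6–1.
G wins every pairwise contest, so G is the Condorcet winner.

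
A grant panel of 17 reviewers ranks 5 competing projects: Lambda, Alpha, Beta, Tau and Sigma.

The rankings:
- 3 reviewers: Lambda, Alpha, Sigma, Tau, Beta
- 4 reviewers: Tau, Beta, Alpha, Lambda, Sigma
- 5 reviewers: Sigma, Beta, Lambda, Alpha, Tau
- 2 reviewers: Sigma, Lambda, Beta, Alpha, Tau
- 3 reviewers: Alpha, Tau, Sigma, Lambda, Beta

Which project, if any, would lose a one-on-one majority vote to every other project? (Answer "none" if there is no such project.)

Head-to-head results (17 reviewers):
Lambda vs Alpha: Lambda wins 10–7.
Lambda vs Beta: 8 to 9, Beta.
Lambda vs Tau: Lambda wins 10–7.
Lambda vs Sigma: Lambda is ranked higher on 3+4 = 7 ballots, Sigma on 10. Sigma wins 10–7.
Alpha–Beta: Beta 11–6.
Alpha vs Tau: 3+5+2+3 = 13 for Alpha, 4 for Tau — Alpha by 13–4.
Alpha vs Sigma: Alpha, 10–7.
Beta–Tau: Tau 10–7.
Beta vs Sigma: Beta preferred on 4 ballots; Sigma wins 13–4.
Tau vs Sigma: Sigma wins 10–7.
Each project has at least one pairwise win (Lambda beats Alpha; Alpha beats Tau; Beta beats Lambda; Tau beats Beta; Sigma beats Lambda) — no Condorcet loser.

none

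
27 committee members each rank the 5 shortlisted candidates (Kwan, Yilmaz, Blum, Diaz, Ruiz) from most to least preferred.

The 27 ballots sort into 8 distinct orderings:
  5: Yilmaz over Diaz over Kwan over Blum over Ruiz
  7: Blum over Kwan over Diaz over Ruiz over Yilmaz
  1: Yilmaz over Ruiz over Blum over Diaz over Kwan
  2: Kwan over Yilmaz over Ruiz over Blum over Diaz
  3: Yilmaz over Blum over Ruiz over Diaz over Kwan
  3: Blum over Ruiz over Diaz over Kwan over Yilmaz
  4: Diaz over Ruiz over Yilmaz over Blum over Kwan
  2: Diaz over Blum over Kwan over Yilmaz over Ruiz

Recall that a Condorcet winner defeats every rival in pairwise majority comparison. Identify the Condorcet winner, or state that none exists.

none

Check each pair by majority over 27 ballots:
Kwan vs Yilmaz: Kwan is ranked higher on 7+2+3+2 = 14 ballots, Yilmaz on 13. Kwan wins 14–13.
Kwan vs Blum: Kwan preferred on 5+2 = 7 ballots; Blum wins 20–7.
Kwan vs Diaz: Kwan is ranked higher on 7+2 = 9 ballots, Diaz on 18. Diaz wins 18–9.
Kwan vs Ruiz: 5+7+2+2 = 16 for Kwan, 11 for Ruiz — Kwan by 16–11.
Yilmaz vs Blum: 5+1+2+3+4 = 15 for Yilmaz, 12 for Blum — Yilmaz by 15–12.
Yilmaz vs Diaz: Yilmaz preferred on 5+1+2+3 = 11 ballots; Diaz wins 16–11.
Yilmaz vs Ruiz: Yilmaz is ranked higher on 5+1+2+3+2 = 13 ballots, Ruiz on 14. Ruiz wins 14–13.
Blum vs Diaz: Blum is ranked higher on 7+1+2+3+3 = 16 ballots, Diaz on 11. Blum wins 16–11.
Blum vs Ruiz: 5+7+3+3+2 = 20 for Blum, 7 for Ruiz — Blum by 20–7.
Diaz vs Ruiz: 5+7+4+2 = 18 for Diaz, 9 for Ruiz — Diaz by 18–9.
Each candidate drops at least one matchup (Kwan loses to Blum; Yilmaz loses to Kwan; Blum loses to Yilmaz; Diaz loses to Blum; Ruiz loses to Kwan); the cycle Kwan beats Yilmaz beats Blum beats Kwan rules out a Condorcet winner.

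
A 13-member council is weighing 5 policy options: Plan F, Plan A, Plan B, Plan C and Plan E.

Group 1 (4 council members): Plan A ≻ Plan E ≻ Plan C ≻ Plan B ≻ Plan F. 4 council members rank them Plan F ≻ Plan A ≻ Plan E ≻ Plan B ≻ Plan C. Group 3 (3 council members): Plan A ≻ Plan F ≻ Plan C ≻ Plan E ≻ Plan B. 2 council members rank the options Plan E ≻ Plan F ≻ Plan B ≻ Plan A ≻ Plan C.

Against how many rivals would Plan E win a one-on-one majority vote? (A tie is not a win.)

2

Plan E against each rival (13 council members):
Plan E–Plan F: Plan F 7–6.
Plan E–Plan A: Plan A 11–2.
Plan E vs Plan B: Plan E preferred on 4+4+3+2 = 13 ballots; Plan E wins 13–0.
Plan E–Plan C: Plan E 10–3.
Plan E beats Plan B, Plan C; loses to Plan F, Plan A — 2 pairwise wins.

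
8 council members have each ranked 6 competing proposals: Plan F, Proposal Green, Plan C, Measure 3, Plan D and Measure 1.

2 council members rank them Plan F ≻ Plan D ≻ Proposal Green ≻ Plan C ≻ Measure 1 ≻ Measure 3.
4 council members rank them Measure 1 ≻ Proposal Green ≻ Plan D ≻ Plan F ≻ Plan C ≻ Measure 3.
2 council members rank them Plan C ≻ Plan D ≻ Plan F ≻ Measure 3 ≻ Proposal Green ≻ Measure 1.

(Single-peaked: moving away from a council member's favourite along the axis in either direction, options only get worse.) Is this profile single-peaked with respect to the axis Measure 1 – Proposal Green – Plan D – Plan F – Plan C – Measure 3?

Axis positions: Measure 1=1, Proposal Green=2, Plan D=3, Plan F=4, Plan C=5, Measure 3=6.
Ballot type 1 (peak Plan F at position 4): ranking walks positions 4-3-2-5-1-6, expanding outward from the peak — single-peaked.
Ballot type 2 (peak Measure 1 at position 1): ranking walks positions 1-2-3-4-5-6, expanding outward from the peak — single-peaked.
Ballot type 3: ranking walks positions 5-3-4-6-2-1; Plan D is ranked above Plan F even though Plan F lies between Plan D and the peak Plan C on the axis — preferences dip and rise again. Not single-peaked.
Ballot type 3 violates single-peakedness, so the profile is not single-peaked on this axis.

no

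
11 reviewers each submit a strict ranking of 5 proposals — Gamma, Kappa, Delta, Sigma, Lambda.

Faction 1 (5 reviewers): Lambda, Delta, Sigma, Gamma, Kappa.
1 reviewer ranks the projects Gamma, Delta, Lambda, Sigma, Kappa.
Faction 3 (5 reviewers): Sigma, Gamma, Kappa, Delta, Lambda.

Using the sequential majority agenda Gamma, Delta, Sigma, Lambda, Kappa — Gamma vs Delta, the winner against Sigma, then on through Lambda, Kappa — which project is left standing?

Round 1: Gamma vs Delta — 6–5, Gamma advances.
Round 2: Gamma vs Sigma — 1–10, Sigma advances.
Round 3: Sigma vs Lambda — 5–6, Lambda advances.
Round 4: Lambda vs Kappa — 6–5, Lambda advances.
Lambda survives the agenda.

Lambda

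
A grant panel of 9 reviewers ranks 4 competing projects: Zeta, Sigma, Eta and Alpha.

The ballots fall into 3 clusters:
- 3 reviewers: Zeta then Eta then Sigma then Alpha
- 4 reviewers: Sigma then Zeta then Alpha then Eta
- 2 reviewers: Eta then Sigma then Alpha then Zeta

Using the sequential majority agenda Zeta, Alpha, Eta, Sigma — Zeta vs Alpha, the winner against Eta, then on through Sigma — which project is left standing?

Round 1: Zeta vs Alpha — 7–2, Zeta advances.
Round 2: Zeta vs Eta — 7–2, Zeta advances.
Round 3: Zeta vs Sigma — 3–6, Sigma advances.
Sigma survives the agenda.

Sigma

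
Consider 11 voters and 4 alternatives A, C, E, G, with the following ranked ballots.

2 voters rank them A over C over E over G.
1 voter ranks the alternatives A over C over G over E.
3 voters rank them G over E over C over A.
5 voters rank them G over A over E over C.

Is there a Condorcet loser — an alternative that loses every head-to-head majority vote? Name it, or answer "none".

Pairwise majorities:
A vs C: A, 8–3.
A vs E: A is ranked higher on 2+1+5 = 8 ballots, E on 3. A wins 8–3.
A vs G: G wins 8–3.
C vs E: 3 to 8, E.
C vs G: 3 to 8, G.
E–G: G 9–2.
C is beaten in every head-to-head and is the Condorcet loser.

C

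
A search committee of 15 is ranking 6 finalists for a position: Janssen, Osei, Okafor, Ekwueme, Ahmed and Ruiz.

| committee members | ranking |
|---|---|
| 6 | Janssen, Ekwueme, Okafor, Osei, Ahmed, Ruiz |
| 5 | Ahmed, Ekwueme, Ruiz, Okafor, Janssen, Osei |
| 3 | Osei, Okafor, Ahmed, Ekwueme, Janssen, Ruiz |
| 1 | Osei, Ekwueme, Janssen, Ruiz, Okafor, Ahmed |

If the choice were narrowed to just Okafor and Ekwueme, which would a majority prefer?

Ballots ranking Okafor above Ekwueme: 3.
Ballots ranking Ekwueme above Okafor: 15 − 3 = 12.
Ekwueme wins the head-to-head 12–3.

Ekwueme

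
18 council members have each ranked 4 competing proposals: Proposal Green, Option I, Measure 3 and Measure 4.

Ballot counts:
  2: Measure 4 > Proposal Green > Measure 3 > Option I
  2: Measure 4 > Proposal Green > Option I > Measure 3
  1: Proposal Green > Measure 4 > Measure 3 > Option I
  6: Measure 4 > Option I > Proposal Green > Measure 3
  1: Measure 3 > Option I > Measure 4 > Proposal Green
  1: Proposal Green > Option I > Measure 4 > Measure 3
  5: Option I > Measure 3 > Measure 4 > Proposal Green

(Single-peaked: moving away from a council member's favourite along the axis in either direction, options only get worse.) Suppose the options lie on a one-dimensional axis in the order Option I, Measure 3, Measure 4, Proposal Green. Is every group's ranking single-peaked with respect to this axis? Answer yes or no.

Axis positions: Option I=1, Measure 3=2, Measure 4=3, Proposal Green=4.
Group 1 (peak Measure 4 at position 3): ranking walks positions 3-4-2-1, expanding outward from the peak — single-peaked.
Group 2: ranking walks positions 3-4-1-2; Option I is ranked above Measure 3 even though Measure 3 lies between Option I and the peak Measure 4 on the axis — preferences dip and rise again. Not single-peaked.
Group 3 (peak Proposal Green at position 4): ranking walks positions 4-3-2-1, expanding outward from the peak — single-peaked.
Group 4: ranking walks positions 3-1-4-2; Option I is ranked above Measure 3 even though Measure 3 lies between Option I and the peak Measure 4 on the axis — preferences dip and rise again. Not single-peaked.
Group 5 (peak Measure 3 at position 2): ranking walks positions 2-1-3-4, expanding outward from the peak — single-peaked.
Group 6: ranking walks positions 4-1-3-2; Option I is ranked above Measure 4 even though Measure 4 lies between Option I and the peak Proposal Green on the axis — preferences dip and rise again. Not single-peaked.
Group 7 (peak Option I at position 1): ranking walks positions 1-2-3-4, expanding outward from the peak — single-peaked.
Group 2 violates single-peakedness, so the profile is not single-peaked on this axis.

no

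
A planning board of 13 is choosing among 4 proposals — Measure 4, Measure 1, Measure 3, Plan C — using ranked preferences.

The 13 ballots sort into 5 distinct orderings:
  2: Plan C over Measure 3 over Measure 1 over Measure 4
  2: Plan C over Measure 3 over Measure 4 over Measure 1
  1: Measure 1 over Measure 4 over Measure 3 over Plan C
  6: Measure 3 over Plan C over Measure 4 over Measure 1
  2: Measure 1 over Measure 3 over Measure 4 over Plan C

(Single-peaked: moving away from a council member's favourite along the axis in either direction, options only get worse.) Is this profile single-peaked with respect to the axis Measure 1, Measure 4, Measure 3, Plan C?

Axis positions: Measure 1=1, Measure 4=2, Measure 3=3, Plan C=4.
Cluster 1: ranking walks positions 4-3-1-2; Measure 1 is ranked above Measure 4 even though Measure 4 lies between Measure 1 and the peak Plan C on the axis — preferences dip and rise again. Not single-peaked.
Cluster 2 (peak Plan C at position 4): ranking walks positions 4-3-2-1, expanding outward from the peak — single-peaked.
Cluster 3 (peak Measure 1 at position 1): ranking walks positions 1-2-3-4, expanding outward from the peak — single-peaked.
Cluster 4 (peak Measure 3 at position 3): ranking walks positions 3-4-2-1, expanding outward from the peak — single-peaked.
Cluster 5: ranking walks positions 1-3-2-4; Measure 3 is ranked above Measure 4 even though Measure 4 lies between Measure 3 and the peak Measure 1 on the axis — preferences dip and rise again. Not single-peaked.
Cluster 1 violates single-peakedness, so the profile is not single-peaked on this axis.

no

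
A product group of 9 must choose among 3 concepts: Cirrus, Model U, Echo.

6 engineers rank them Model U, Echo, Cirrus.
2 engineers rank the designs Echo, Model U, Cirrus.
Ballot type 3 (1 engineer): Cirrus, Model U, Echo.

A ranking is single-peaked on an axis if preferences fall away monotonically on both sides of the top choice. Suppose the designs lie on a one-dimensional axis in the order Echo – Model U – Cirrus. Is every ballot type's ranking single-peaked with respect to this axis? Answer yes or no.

yes

Axis positions: Echo=1, Model U=2, Cirrus=3.
Ballot type 1 (peak Model U at position 2): ranking walks positions 2-1-3, expanding outward from the peak — single-peaked.
Ballot type 2 (peak Echo at position 1): ranking walks positions 1-2-3, expanding outward from the peak — single-peaked.
Ballot type 3 (peak Cirrus at position 3): ranking walks positions 3-2-1, expanding outward from the peak — single-peaked.
Every ranking is single-peaked on this axis.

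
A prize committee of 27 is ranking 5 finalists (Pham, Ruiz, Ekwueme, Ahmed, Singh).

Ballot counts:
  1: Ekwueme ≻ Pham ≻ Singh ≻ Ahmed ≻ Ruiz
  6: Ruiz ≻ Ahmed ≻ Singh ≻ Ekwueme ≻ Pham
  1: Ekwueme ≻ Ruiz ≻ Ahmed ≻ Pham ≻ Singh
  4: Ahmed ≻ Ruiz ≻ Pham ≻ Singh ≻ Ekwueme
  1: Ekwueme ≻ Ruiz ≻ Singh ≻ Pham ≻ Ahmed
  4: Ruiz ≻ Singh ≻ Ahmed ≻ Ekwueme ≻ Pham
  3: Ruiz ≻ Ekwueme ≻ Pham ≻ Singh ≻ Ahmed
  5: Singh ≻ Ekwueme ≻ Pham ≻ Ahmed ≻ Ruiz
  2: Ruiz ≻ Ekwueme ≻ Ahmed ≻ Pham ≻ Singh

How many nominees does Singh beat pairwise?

Singh against each rival (27 jurors):
Singh–Pham: Singh 16–11.
Singh vs Ruiz: Ruiz, 21–6.
Singh–Ekwueme: Singh 19–8.
Singh vs Ahmed: Singh is ranked higher on 1+1+4+3+5 = 14 ballots, Ahmed on 13. Singh wins 14–13.
Singh beats Pham, Ekwueme, Ahmed; loses to Ruiz — 3 pairwise wins.

3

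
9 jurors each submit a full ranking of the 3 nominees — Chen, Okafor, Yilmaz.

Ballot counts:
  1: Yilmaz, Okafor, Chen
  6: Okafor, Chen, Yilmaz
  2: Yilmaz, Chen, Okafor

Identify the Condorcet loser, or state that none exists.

Head-to-head results (9 jurors):
Chen vs Okafor: Okafor wins 7–2.
Chen vs Yilmaz: Chen is ranked higher on 6 ballots, Yilmaz on 3. Chen wins 6–3.
Okafor vs Yilmaz: 6 to 3, Okafor.
Yilmaz is beaten in every head-to-head and is the Condorcet loser.

Yilmaz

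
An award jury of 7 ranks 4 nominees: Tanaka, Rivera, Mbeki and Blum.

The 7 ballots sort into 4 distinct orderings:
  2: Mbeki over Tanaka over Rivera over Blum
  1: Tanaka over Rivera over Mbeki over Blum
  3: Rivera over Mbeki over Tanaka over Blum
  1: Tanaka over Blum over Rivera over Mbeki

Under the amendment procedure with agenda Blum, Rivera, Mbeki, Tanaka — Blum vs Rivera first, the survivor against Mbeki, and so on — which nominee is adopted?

Round 1: Blum vs Rivera — 1–6, Rivera advances.
Round 2: Rivera vs Mbeki — 5–2, Rivera advances.
Round 3: Rivera vs Tanaka — 3–4, Tanaka advances.
Tanaka survives the agenda.

Tanaka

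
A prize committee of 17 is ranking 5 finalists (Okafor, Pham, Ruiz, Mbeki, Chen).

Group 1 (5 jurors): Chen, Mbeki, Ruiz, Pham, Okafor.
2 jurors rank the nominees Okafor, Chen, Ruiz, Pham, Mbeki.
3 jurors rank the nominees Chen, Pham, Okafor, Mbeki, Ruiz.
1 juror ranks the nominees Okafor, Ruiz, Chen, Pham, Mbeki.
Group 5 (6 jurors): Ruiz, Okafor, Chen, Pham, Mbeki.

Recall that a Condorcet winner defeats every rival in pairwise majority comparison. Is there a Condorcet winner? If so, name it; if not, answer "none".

none

Check each pair by majority over 17 ballots:
Okafor vs Pham: 2+1+6 = 9 for Okafor, 8 for Pham — Okafor by 9–8.
Okafor vs Ruiz: Okafor is ranked higher on 2+3+1 = 6 ballots, Ruiz on 11. Ruiz wins 11–6.
Okafor vs Mbeki: 12 to 5, Okafor.
Okafor vs Chen: 2+1+6 = 9 for Okafor, 8 for Chen — Okafor by 9–8.
Pham vs Ruiz: 3 to 14, Ruiz.
Pham vs Mbeki: 2+3+1+6 = 12 for Pham, 5 for Mbeki — Pham by 12–5.
Pham vs Chen: 0 to 17, Chen.
Ruiz vs Mbeki: 2+1+6 = 9 for Ruiz, 8 for Mbeki — Ruiz by 9–8.
Ruiz vs Chen: 7 to 10, Chen.
Mbeki vs Chen: Mbeki preferred on 0 ballots; Chen wins 17–0.
No nominee is unbeaten: Okafor loses to Ruiz; Pham loses to Okafor; Ruiz loses to Chen; Mbeki loses to Okafor; Chen loses to Okafor. In particular Okafor beats Chen beats Ruiz beats Okafor is a majority cycle — no Condorcet winner exists.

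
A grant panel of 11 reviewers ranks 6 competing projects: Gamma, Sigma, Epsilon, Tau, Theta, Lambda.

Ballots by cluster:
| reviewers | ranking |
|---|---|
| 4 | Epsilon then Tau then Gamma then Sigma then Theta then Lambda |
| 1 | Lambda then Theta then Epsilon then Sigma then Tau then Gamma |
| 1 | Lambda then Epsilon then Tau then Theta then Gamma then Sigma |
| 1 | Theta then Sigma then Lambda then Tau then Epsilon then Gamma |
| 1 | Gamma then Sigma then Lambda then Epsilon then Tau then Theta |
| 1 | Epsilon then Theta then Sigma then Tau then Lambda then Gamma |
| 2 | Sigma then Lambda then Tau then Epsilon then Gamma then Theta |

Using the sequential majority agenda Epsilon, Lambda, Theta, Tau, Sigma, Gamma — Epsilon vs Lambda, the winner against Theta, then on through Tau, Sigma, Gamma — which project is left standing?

Gamma

Round 1: Epsilon vs Lambda — 5–6, Lambda advances.
Round 2: Lambda vs Theta — 5–6, Theta advances.
Round 3: Theta vs Tau — 3–8, Tau advances.
Round 4: Tau vs Sigma — 5–6, Sigma advances.
Round 5: Sigma vs Gamma — 5–6, Gamma advances.
The agenda winner is Gamma.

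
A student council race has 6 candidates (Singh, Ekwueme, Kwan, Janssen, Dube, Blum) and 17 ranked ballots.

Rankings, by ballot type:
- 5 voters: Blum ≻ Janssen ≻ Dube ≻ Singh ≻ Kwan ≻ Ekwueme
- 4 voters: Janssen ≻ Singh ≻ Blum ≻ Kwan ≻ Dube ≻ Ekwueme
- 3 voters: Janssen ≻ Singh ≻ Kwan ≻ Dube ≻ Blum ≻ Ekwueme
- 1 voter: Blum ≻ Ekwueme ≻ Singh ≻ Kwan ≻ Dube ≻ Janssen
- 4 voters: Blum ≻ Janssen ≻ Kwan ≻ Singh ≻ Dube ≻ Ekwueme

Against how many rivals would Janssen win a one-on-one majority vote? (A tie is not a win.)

4

Janssen against each rival (17 voters):
Janssen vs Singh: Janssen, 16–1.
Janssen vs Ekwueme: Janssen preferred on 5+4+3+4 = 16 ballots; Janssen wins 16–1.
Janssen vs Kwan: 5+4+3+4 = 16 for Janssen, 1 for Kwan — Janssen by 16–1.
Janssen vs Dube: 16 to 1, Janssen.
Janssen vs Blum: Janssen preferred on 4+3 = 7 ballots; Blum wins 10–7.
Janssen beats Singh, Ekwueme, Kwan, Dube; loses to Blum — 4 pairwise wins.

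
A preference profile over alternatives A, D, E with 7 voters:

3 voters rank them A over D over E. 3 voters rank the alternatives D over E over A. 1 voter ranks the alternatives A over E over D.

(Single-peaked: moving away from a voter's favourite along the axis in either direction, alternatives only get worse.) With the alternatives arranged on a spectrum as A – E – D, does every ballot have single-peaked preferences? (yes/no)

Axis positions: A=1, E=2, D=3.
Group 1: ranking walks positions 1-3-2; D is ranked above E even though E lies between D and the peak A on the axis — preferences dip and rise again. Not single-peaked.
Group 2 (peak D at position 3): ranking walks positions 3-2-1, expanding outward from the peak — single-peaked.
Group 3 (peak A at position 1): ranking walks positions 1-2-3, expanding outward from the peak — single-peaked.
Group 1 violates single-peakedness, so the profile is not single-peaked on this axis.

no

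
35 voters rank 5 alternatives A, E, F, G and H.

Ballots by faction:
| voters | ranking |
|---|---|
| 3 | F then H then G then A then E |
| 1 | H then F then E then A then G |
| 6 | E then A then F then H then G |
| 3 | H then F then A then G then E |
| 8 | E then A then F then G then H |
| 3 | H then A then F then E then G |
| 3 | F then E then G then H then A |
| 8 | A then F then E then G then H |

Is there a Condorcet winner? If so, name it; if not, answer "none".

none

Head-to-head results (35 voters):
A vs E: E, 18–17.
A vs F: A wins 25–10.
A vs G: A, 29–6.
A–H: A 22–13.
E vs F: F wins 21–14.
E vs G: E wins 29–6.
E–H: E 25–10.
F vs G: F wins 35–0.
F vs H: F, 28–7.
G vs H: G, 19–16.
Each alternative drops at least one matchup (A loses to E; E loses to F; F loses to A; G loses to A; H loses to A); the cycle A → F → E → A rules out a Condorcet winner.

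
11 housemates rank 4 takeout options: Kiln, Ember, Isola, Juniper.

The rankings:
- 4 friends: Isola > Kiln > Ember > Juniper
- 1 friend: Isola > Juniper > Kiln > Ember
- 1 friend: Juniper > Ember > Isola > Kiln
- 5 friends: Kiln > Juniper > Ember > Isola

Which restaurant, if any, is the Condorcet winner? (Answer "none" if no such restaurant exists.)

none

Pairwise majorities:
Kiln vs Ember: Kiln is ranked higher on 4+1+5 = 10 ballots, Ember on 1. Kiln wins 10–1.
Kiln vs Isola: Kiln is ranked higher on 5 ballots, Isola on 6. Isola wins 6–5.
Kiln vs Juniper: Kiln is ranked higher on 4+5 = 9 ballots, Juniper on 2. Kiln wins 9–2.
Ember vs Isola: 6 to 5, Ember.
Ember vs Juniper: Ember preferred on 4 ballots; Juniper wins 7–4.
Isola vs Juniper: 4+1 = 5 for Isola, 6 for Juniper — Juniper by 6–5.
Each restaurant drops at least one matchup (Kiln loses to Isola; Ember loses to Kiln; Isola loses to Ember; Juniper loses to Kiln); the cycle Kiln → Ember → Isola → Kiln rules out a Condorcet winner.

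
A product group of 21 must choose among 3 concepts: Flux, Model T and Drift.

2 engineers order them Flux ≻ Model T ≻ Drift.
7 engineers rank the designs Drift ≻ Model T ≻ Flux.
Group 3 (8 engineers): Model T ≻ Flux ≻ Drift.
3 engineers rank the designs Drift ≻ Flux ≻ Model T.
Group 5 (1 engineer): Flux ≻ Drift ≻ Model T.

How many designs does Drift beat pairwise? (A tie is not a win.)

Drift against each rival (21 engineers):
Drift vs Flux: Flux wins 11–10.
Drift vs Model T: Drift wins 11–10.
Drift beats Model T; loses to Flux — 1 pairwise win.

1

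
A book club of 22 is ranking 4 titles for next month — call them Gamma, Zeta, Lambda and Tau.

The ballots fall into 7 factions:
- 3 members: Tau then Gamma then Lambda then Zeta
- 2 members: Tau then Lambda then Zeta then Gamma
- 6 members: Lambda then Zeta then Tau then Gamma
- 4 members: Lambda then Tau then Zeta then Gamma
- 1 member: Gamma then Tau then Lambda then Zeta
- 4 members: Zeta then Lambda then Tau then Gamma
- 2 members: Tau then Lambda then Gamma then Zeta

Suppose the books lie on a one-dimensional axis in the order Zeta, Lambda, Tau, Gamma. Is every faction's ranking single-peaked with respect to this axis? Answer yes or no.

Axis positions: Zeta=1, Lambda=2, Tau=3, Gamma=4.
Faction 1 (peak Tau at position 3): ranking walks positions 3-4-2-1, expanding outward from the peak — single-peaked.
Faction 2 (peak Tau at position 3): ranking walks positions 3-2-1-4, expanding outward from the peak — single-peaked.
Faction 3 (peak Lambda at position 2): ranking walks positions 2-1-3-4, expanding outward from the peak — single-peaked.
Faction 4 (peak Lambda at position 2): ranking walks positions 2-3-1-4, expanding outward from the peak — single-peaked.
Faction 5 (peak Gamma at position 4): ranking walks positions 4-3-2-1, expanding outward from the peak — single-peaked.
Faction 6 (peak Zeta at position 1): ranking walks positions 1-2-3-4, expanding outward from the peak — single-peaked.
Faction 7 (peak Tau at position 3): ranking walks positions 3-2-4-1, expanding outward from the peak — single-peaked.
Every ranking is single-peaked on this axis.

yes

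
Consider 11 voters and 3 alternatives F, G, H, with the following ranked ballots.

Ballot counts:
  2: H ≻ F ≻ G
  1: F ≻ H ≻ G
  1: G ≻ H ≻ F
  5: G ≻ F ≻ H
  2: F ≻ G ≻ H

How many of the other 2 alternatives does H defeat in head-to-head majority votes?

0

H against each rival (11 voters):
H vs F: H is ranked higher on 2+1 = 3 ballots, F on 8. F wins 8–3.
H vs G: G wins 8–3.
H beats no one; loses to F, G — 0 pairwise wins.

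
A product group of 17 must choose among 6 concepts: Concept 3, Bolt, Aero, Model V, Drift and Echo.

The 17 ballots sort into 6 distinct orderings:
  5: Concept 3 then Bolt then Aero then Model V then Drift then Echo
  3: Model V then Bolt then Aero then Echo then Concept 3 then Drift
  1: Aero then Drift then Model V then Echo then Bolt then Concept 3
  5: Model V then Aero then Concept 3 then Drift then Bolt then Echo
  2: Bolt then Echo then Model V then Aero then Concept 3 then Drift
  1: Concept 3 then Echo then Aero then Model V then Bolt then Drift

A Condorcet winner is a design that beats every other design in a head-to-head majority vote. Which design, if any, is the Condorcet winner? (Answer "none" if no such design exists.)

Head-to-head results (17 engineers):
Concept 3 vs Bolt: 11 to 6, Concept 3.
Concept 3 vs Aero: Concept 3 is ranked higher on 5+1 = 6 ballots, Aero on 11. Aero wins 11–6.
Concept 3 vs Model V: 5+1 = 6 for Concept 3, 11 for Model V — Model V by 11–6.
Concept 3 vs Drift: 5+3+5+2+1 = 16 for Concept 3, 1 for Drift — Concept 3 by 16–1.
Concept 3 vs Echo: 5+5+1 = 11 for Concept 3, 6 for Echo — Concept 3 by 11–6.
Bolt vs Aero: 5+3+2 = 10 for Bolt, 7 for Aero — Bolt by 10–7.
Bolt vs Model V: Bolt preferred on 5+2 = 7 ballots; Model V wins 10–7.
Bolt vs Drift: Bolt is ranked higher on 5+3+2+1 = 11 ballots, Drift on 6. Bolt wins 11–6.
Bolt vs Echo: 5+3+5+2 = 15 for Bolt, 2 for Echo — Bolt by 15–2.
Aero vs Model V: 5+1+1 = 7 for Aero, 10 for Model V — Model V by 10–7.
Aero vs Drift: 17 to 0, Aero.
Aero vs Echo: Aero preferred on 5+3+1+5 = 14 ballots; Aero wins 14–3.
Model V vs Drift: Model V is ranked higher on 5+3+5+2+1 = 16 ballots, Drift on 1. Model V wins 16–1.
Model V vs Echo: 14 to 3, Model V.
Drift vs Echo: Drift preferred on 5+1+5 = 11 ballots; Drift wins 11–6.
Model V beats each of Concept 3, Bolt, Aero, Drift, Echo — Model V is the Condorcet winner.

Model V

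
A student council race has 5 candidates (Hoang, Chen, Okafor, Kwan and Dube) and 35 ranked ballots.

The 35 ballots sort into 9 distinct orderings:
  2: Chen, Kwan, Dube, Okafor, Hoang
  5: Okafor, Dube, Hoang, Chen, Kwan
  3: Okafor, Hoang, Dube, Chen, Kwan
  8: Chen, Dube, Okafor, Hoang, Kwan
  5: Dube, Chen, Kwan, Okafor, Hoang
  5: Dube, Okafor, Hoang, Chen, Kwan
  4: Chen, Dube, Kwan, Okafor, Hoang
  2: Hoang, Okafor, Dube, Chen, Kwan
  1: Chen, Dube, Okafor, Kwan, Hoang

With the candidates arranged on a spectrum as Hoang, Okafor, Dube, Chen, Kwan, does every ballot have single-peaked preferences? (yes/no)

yes

Axis positions: Hoang=1, Okafor=2, Dube=3, Chen=4, Kwan=5.
Group 1 (peak Chen at position 4): ranking walks positions 4-5-3-2-1, expanding outward from the peak — single-peaked.
Group 2 (peak Okafor at position 2): ranking walks positions 2-3-1-4-5, expanding outward from the peak — single-peaked.
Group 3 (peak Okafor at position 2): ranking walks positions 2-1-3-4-5, expanding outward from the peak — single-peaked.
Group 4 (peak Chen at position 4): ranking walks positions 4-3-2-1-5, expanding outward from the peak — single-peaked.
Group 5 (peak Dube at position 3): ranking walks positions 3-4-5-2-1, expanding outward from the peak — single-peaked.
Group 6 (peak Dube at position 3): ranking walks positions 3-2-1-4-5, expanding outward from the peak — single-peaked.
Group 7 (peak Chen at position 4): ranking walks positions 4-3-5-2-1, expanding outward from the peak — single-peaked.
Group 8 (peak Hoang at position 1): ranking walks positions 1-2-3-4-5, expanding outward from the peak — single-peaked.
Group 9 (peak Chen at position 4): ranking walks positions 4-3-2-5-1, expanding outward from the peak — single-peaked.
Every ranking is single-peaked on this axis.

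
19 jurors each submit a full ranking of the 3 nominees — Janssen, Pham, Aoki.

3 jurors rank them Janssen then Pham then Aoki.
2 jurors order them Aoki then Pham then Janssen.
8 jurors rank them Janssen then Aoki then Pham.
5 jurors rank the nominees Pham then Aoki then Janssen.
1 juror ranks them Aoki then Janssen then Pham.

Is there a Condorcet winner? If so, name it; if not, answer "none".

Janssen

Head-to-head results (19 jurors):
Janssen vs Pham: Janssen wins 12–7.
Janssen–Aoki: Janssen 11–8.
Pham vs Aoki: 3+5 = 8 for Pham, 11 for Aoki — Aoki by 11–8.
Janssen defeats every rival head-to-head and is the Condorcet winner.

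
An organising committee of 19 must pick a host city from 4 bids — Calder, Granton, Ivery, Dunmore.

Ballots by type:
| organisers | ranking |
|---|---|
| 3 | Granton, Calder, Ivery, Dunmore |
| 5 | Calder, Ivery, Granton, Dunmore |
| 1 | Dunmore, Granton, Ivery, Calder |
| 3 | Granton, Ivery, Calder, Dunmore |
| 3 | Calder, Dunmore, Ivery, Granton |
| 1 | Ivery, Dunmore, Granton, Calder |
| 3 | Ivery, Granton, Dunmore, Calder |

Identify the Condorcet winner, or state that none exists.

Head-to-head results (19 organisers):
Calder vs Granton: 8 to 11, Granton.
Calder vs Ivery: Calder preferred on 3+5+3 = 11 ballots; Calder wins 11–8.
Calder vs Dunmore: Calder preferred on 3+5+3+3 = 14 ballots; Calder wins 14–5.
Granton vs Ivery: Granton is ranked higher on 3+1+3 = 7 ballots, Ivery on 12. Ivery wins 12–7.
Granton vs Dunmore: Granton is ranked higher on 3+5+3+3 = 14 ballots, Dunmore on 5. Granton wins 14–5.
Ivery vs Dunmore: Ivery preferred on 3+5+3+1+3 = 15 ballots; Ivery wins 15–4.
Every city loses at least once (Calder loses to Granton; Granton loses to Ivery; Ivery loses to Calder; Dunmore loses to Calder). The majority relation contains the cycle Calder → Ivery → Granton → Calder, so there is no Condorcet winner.

none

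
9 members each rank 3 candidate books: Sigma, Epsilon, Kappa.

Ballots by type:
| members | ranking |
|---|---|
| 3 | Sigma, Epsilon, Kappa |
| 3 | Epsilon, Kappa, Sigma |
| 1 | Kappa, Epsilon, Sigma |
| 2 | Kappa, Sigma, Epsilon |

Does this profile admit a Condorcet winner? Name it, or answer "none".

Pairwise majorities:
Sigma vs Epsilon: 5 to 4, Sigma.
Sigma vs Kappa: Sigma preferred on 3 ballots; Kappa wins 6–3.
Epsilon vs Kappa: Epsilon preferred on 3+3 = 6 ballots; Epsilon wins 6–3.
No book is unbeaten: Sigma loses to Kappa; Epsilon loses to Sigma; Kappa loses to Epsilon. In particular Sigma → Epsilon → Kappa → Sigma is a majority cycle — no Condorcet winner exists.

none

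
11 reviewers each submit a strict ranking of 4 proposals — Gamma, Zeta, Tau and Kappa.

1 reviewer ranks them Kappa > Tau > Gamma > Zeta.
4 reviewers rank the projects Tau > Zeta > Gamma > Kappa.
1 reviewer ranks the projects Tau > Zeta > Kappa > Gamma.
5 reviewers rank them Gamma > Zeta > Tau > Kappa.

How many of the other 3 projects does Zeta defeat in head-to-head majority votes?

1

Zeta against each rival (11 reviewers):
Zeta–Gamma: Gamma 6–5.
Zeta vs Tau: Tau, 6–5.
Zeta vs Kappa: Zeta, 10–1.
Zeta beats Kappa; loses to Gamma, Tau — 1 pairwise win.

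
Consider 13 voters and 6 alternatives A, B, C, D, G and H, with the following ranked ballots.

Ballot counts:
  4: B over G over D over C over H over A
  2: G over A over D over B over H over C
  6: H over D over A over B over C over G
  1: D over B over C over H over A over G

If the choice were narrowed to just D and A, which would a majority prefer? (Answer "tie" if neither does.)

D

Ballots ranking D above A: 4 + 6 + 1 = 11.
Ballots ranking A above D: 13 − 11 = 2.
D wins the head-to-head 11–2.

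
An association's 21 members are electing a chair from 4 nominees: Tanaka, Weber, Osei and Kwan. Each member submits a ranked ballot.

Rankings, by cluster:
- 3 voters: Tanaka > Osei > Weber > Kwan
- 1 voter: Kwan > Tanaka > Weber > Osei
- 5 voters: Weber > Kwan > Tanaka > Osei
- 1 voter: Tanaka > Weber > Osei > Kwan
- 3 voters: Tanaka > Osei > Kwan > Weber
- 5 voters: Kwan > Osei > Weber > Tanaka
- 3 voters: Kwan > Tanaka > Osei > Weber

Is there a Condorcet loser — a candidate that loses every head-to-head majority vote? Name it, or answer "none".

Head-to-head results (21 voters):
Tanaka vs Weber: 11 to 10, Tanaka.
Tanaka vs Osei: Tanaka preferred on 3+1+5+1+3+3 = 16 ballots; Tanaka wins 16–5.
Tanaka–Kwan: Kwan 14–7.
Weber–Osei: Osei 14–7.
Weber vs Kwan: Weber is ranked higher on 3+5+1 = 9 ballots, Kwan on 12. Kwan wins 12–9.
Osei vs Kwan: Kwan, 14–7.
Only Weber has no wins; Weber is the Condorcet loser.

Weber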